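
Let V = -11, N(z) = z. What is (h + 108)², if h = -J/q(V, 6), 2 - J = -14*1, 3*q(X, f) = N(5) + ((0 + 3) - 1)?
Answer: 501264/49 ≈ 10230.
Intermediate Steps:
q(X, f) = 7/3 (q(X, f) = (5 + ((0 + 3) - 1))/3 = (5 + (3 - 1))/3 = (5 + 2)/3 = (⅓)*7 = 7/3)
J = 16 (J = 2 - (-14) = 2 - 1*(-14) = 2 + 14 = 16)
h = -48/7 (h = -16/7/3 = -16*3/7 = -1*48/7 = -48/7 ≈ -6.8571)
(h + 108)² = (-48/7 + 108)² = (708/7)² = 501264/49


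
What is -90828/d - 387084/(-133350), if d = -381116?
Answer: 6651492481/2117575775 ≈ 3.1411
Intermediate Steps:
-90828/d - 387084/(-133350) = -90828/(-381116) - 387084/(-133350) = -90828*(-1/381116) - 387084*(-1/133350) = 22707/95279 + 64514/22225 = 6651492481/2117575775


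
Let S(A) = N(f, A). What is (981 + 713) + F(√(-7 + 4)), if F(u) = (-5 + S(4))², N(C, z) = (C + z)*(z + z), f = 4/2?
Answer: 3543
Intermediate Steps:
f = 2 (f = 4*(½) = 2)
N(C, z) = 2*z*(C + z) (N(C, z) = (C + z)*(2*z) = 2*z*(C + z))
S(A) = 2*A*(2 + A)
F(u) = 1849 (F(u) = (-5 + 2*4*(2 + 4))² = (-5 + 2*4*6)² = (-5 + 48)² = 43² = 1849)
(981 + 713) + F(√(-7 + 4)) = (981 + 713) + 1849 = 1694 + 1849 = 3543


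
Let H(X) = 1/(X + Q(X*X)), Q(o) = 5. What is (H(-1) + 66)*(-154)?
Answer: -20405/2 ≈ -10203.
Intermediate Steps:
H(X) = 1/(5 + X) (H(X) = 1/(X + 5) = 1/(5 + X))
(H(-1) + 66)*(-154) = (1/(5 - 1) + 66)*(-154) = (1/4 + 66)*(-154) = (265/4)*(-154) = -20405/2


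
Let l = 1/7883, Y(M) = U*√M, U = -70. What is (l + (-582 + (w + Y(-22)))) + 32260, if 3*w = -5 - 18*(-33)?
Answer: 753796112/23649 - 70*I*√22 ≈ 31874.0 - 328.33*I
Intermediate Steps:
w = 589/3 (w = (-5 - 18*(-33))/3 = (-5 + 594)/3 = (⅓)*589 = 589/3 ≈ 196.33)
Y(M) = -70*√M
l = 1/7883 ≈ 0.00012686
(l + (-582 + (w + Y(-22)))) + 32260 = (1/7883 + (-582 + (589/3 - 70*I*√22))) + 32260 = (1/7883 + (-1157/3 - 70*I*√22)) + 32260 = (-9120628/23649 - 70*I*√22) + 32260 = 753796112/23649 - 70*I*√22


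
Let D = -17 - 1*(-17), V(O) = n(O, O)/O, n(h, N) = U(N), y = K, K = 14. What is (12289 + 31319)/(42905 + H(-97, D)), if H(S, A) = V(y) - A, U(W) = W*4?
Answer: 14536/14303 ≈ 1.0163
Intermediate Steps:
y = 14
U(W) = 4*W
n(h, N) = 4*N
V(O) = 4 (V(O) = (4*O)/O = 4)
D = 0 (D = -17 + 17 = 0)
H(S, A) = 4 - A
(12289 + 31319)/(42905 + H(-97, D)) = (12289 + 31319)/(42905 + (4 - 1*0)) = 43608/(42905 + (4 + 0)) = 43608/(42905 + 4) = 43608/42909 = 43608*(1/42909) = 14536/14303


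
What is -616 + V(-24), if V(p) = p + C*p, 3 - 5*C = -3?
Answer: -3344/5 ≈ -668.80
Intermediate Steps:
C = 6/5 (C = 3/5 - 1/5*(-3) = 3/5 + 3/5 = 6/5 ≈ 1.2000)
V(p) = 11*p/5 (V(p) = p + 6*p/5 = 11*p/5)
-616 + V(-24) = -616 + (11/5)*(-24) = -616 - 264/5 = -3344/5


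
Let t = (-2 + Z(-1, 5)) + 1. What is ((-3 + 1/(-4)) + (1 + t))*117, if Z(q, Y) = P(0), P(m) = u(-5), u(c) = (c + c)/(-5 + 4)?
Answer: 3159/4 ≈ 789.75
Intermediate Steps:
u(c) = -2*c (u(c) = (2*c)/(-1) = (2*c)*(-1) = -2*c)
P(m) = 10 (P(m) = -2*(-5) = 10)
Z(q, Y) = 10
t = 9 (t = (-2 + 10) + 1 = 8 + 1 = 9)
((-3 + 1/(-4)) + (1 + t))*117 = ((-3 + 1/(-4)) + (1 + 9))*117 = ((-3 - ¼) + 10)*117 = (-13/4 + 10)*117 = (27/4)*117 = 3159/4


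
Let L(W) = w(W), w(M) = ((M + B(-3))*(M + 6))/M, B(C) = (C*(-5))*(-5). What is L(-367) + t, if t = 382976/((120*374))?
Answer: -2346454/5505 ≈ -426.24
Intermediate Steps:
B(C) = 25*C (B(C) = -5*C*(-5) = 25*C)
t = 128/15 (t = 382976/44880 = 382976*(1/44880) = 128/15 ≈ 8.5333)
w(M) = (-75 + M)*(6 + M)/M (w(M) = ((M + 25*(-3))*(M + 6))/M = ((M - 75)*(6 + M))/M = ((-75 + M)*(6 + M))/M = (-75 + M)*(6 + M)/M)
L(W) = -69 + W - 450/W
L(-367) + t = (-69 - 367 - 450/(-367)) + 128/15 = (-69 - 367 - 450*(-1/367)) + 128/15 = (-69 - 367 + 450/367) + 128/15 = -159562/367 + 128/15 = -2346454/5505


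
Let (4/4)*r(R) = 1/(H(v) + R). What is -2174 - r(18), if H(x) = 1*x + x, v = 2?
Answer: -47829/22 ≈ -2174.0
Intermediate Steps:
H(x) = 2*x (H(x) = x + x = 2*x)
r(R) = 1/(4 + R) (r(R) = 1/(2*2 + R) = 1/(4 + R))
-2174 - r(18) = -2174 - 1/(4 + 18) = -2174 - 1/22 = -47829/22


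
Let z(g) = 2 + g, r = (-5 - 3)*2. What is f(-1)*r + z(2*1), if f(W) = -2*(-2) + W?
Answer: -44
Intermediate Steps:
r = -16 (r = -8*2 = -16)
f(W) = 4 + W
f(-1)*r + z(2*1) = (4 - 1)*(-16) + (2 + 2*1) = 3*(-16) + (2 + 2) = -48 + 4 = -44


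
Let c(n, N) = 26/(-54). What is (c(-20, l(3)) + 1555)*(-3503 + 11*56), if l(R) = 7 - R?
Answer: -121173164/27 ≈ -4.4879e+6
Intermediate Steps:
c(n, N) = -13/27 (c(n, N) = 26*(-1/54) = -13/27)
(c(-20, l(3)) + 1555)*(-3503 + 11*56) = (-13/27 + 1555)*(-3503 + 11*56) = 41972*(-3503 + 616)/27 = (41972/27)*(-2887) = -121173164/27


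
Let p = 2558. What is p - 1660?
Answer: 898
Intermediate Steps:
p - 1660 = 2558 - 1660 = 898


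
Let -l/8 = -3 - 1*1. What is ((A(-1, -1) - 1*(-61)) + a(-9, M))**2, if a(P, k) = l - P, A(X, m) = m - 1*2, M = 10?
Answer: 9801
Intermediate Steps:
A(X, m) = -2 + m (A(X, m) = m - 2 = -2 + m)
l = 32 (l = -8*(-3 - 1*1) = -8*(-3 - 1) = -8*(-4) = 32)
a(P, k) = 32 - P
((A(-1, -1) - 1*(-61)) + a(-9, M))**2 = (((-2 - 1) - 1*(-61)) + (32 - 1*(-9)))**2 = ((-3 + 61) + (32 + 9))**2 = (58 + 41)**2 = 99**2 = 9801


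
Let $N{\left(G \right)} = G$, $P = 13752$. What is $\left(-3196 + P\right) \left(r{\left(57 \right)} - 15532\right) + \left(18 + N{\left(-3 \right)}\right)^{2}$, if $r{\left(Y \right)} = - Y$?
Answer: $-164557259$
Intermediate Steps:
$\left(-3196 + P\right) \left(r{\left(57 \right)} - 15532\right) + \left(18 + N{\left(-3 \right)}\right)^{2} = \left(-3196 + 13752\right) \left(\left(-1\right) 57 - 15532\right) + \left(18 - 3\right)^{2} = 10556 \left(-57 - 15532\right) + 15^{2} = 10556 \left(-15589\right) + 225 = -164557484 + 225 = -164557259$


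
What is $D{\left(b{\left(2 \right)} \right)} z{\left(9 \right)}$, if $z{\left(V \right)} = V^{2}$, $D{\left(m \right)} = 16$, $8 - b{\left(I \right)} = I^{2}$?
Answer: $1296$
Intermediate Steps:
$b{\left(I \right)} = 8 - I^{2}$
$D{\left(b{\left(2 \right)} \right)} z{\left(9 \right)} = 16 \cdot 9^{2} = 16 \cdot 81 = 1296$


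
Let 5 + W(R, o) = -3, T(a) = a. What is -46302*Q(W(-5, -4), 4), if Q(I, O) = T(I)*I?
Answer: -2963328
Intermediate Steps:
W(R, o) = -8 (W(R, o) = -5 - 3 = -8)
Q(I, O) = I**2 (Q(I, O) = I*I = I**2)
-46302*Q(W(-5, -4), 4) = -46302*(-8)**2 = -46302*64 = -2963328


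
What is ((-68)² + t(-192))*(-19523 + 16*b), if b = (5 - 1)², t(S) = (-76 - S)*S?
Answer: 340024016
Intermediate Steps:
t(S) = S*(-76 - S)
b = 16 (b = 4² = 16)
((-68)² + t(-192))*(-19523 + 16*b) = ((-68)² - 1*(-192)*(76 - 192))*(-19523 + 16*16) = (4624 - 1*(-192)*(-116))*(-19523 + 256) = (4624 - 22272)*(-19267) = -17648*(-19267) = 340024016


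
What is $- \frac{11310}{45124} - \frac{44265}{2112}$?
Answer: $- \frac{5808335}{273856} \approx -21.209$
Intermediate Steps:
$- \frac{11310}{45124} - \frac{44265}{2112} = \left(-11310\right) \frac{1}{45124} - \frac{14755}{704} = - \frac{195}{778} - \frac{14755}{704} = - \frac{5808335}{273856}$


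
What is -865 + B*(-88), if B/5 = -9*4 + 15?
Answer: 8375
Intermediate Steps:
B = -105 (B = 5*(-9*4 + 15) = 5*(-36 + 15) = 5*(-21) = -105)
-865 + B*(-88) = -865 - 105*(-88) = -865 + 9240 = 8375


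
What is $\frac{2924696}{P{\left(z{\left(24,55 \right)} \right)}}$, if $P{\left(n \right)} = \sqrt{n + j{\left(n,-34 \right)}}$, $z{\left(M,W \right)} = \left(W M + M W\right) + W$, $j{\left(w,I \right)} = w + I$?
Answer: $\frac{1462348 \sqrt{1339}}{1339} \approx 39963.0$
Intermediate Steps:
$j{\left(w,I \right)} = I + w$
$z{\left(M,W \right)} = W + 2 M W$ ($z{\left(M,W \right)} = \left(M W + M W\right) + W = 2 M W + W = W + 2 M W$)
$P{\left(n \right)} = \sqrt{-34 + 2 n}$ ($P{\left(n \right)} = \sqrt{n + \left(-34 + n\right)} = \sqrt{-34 + 2 n}$)
$\frac{2924696}{P{\left(z{\left(24,55 \right)} \right)}} = \frac{2924696}{\sqrt{-34 + 2 \cdot 55 \left(1 + 2 \cdot 24\right)}} = \frac{2924696}{\sqrt{-34 + 2 \cdot 55 \left(1 + 48\right)}} = \frac{2924696}{\sqrt{-34 + 2 \cdot 55 \cdot 49}} = \frac{2924696}{\sqrt{-34 + 2 \cdot 2695}} = \frac{2924696}{\sqrt{-34 + 5390}} = \frac{2924696}{\sqrt{5356}} = \frac{2924696}{2 \sqrt{1339}} = 2924696 \frac{\sqrt{1339}}{2678} = \frac{1462348 \sqrt{1339}}{1339}$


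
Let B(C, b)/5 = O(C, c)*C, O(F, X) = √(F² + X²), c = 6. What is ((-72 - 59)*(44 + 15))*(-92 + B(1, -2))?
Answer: 711068 - 38645*√37 ≈ 4.7600e+5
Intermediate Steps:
B(C, b) = 5*C*√(36 + C²) (B(C, b) = 5*(√(C² + 6²)*C) = 5*(√(C² + 36)*C) = 5*(√(36 + C²)*C) = 5*(C*√(36 + C²)) = 5*C*√(36 + C²))
((-72 - 59)*(44 + 15))*(-92 + B(1, -2)) = ((-72 - 59)*(44 + 15))*(-92 + 5*1*√(36 + 1²)) = (-131*59)*(-92 + 5*1*√(36 + 1)) = -7729*(-92 + 5*1*√37) = -7729*(-92 + 5*√37) = 711068 - 38645*√37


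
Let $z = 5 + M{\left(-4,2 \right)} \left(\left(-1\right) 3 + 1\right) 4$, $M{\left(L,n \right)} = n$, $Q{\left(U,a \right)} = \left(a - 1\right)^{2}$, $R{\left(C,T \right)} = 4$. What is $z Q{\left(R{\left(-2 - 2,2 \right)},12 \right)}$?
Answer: $-1331$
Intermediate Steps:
$Q{\left(U,a \right)} = \left(-1 + a\right)^{2}$
$z = -11$ ($z = 5 + 2 \left(\left(-1\right) 3 + 1\right) 4 = 5 + 2 \left(-3 + 1\right) 4 = 5 + 2 \left(\left(-2\right) 4\right) = 5 + 2 \left(-8\right) = 5 - 16 = -11$)
$z Q{\left(R{\left(-2 - 2,2 \right)},12 \right)} = - 11 \left(-1 + 12\right)^{2} = - 11 \cdot 11^{2} = \left(-11\right) 121 = -1331$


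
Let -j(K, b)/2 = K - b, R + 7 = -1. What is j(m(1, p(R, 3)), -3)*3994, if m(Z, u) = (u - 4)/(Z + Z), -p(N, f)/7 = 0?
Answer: -7988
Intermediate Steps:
R = -8 (R = -7 - 1 = -8)
p(N, f) = 0 (p(N, f) = -7*0 = 0)
m(Z, u) = (-4 + u)/(2*Z) (m(Z, u) = (-4 + u)/((2*Z)) = (-4 + u)*(1/(2*Z)) = (-4 + u)/(2*Z))
j(K, b) = -2*K + 2*b (j(K, b) = -2*(K - b) = -2*K + 2*b)
j(m(1, p(R, 3)), -3)*3994 = (-(-4 + 0)/1 + 2*(-3))*3994 = (-(-4) - 6)*3994 = (-2*(-2) - 6)*3994 = (4 - 6)*3994 = -2*3994 = -7988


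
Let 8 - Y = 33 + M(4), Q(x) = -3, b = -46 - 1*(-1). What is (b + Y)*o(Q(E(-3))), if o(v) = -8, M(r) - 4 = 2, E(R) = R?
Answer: 608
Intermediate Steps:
b = -45 (b = -46 + 1 = -45)
M(r) = 6 (M(r) = 4 + 2 = 6)
Y = -31 (Y = 8 - (33 + 6) = 8 - 1*39 = 8 - 39 = -31)
(b + Y)*o(Q(E(-3))) = (-45 - 31)*(-8) = -76*(-8) = 608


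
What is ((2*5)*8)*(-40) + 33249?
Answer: 30049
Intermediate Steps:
((2*5)*8)*(-40) + 33249 = (10*8)*(-40) + 33249 = 80*(-40) + 33249 = -3200 + 33249 = 30049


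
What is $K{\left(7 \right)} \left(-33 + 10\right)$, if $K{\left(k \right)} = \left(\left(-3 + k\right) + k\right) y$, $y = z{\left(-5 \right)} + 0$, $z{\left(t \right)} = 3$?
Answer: $-759$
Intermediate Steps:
$y = 3$ ($y = 3 + 0 = 3$)
$K{\left(k \right)} = -9 + 6 k$ ($K{\left(k \right)} = \left(\left(-3 + k\right) + k\right) 3 = \left(-3 + 2 k\right) 3 = -9 + 6 k$)
$K{\left(7 \right)} \left(-33 + 10\right) = \left(-9 + 6 \cdot 7\right) \left(-33 + 10\right) = \left(-9 + 42\right) \left(-23\right) = 33 \left(-23\right) = -759$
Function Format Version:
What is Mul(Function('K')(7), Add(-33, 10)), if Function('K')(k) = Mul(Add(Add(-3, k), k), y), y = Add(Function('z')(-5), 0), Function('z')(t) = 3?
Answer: -759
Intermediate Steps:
y = 3 (y = Add(3, 0) = 3)
Function('K')(k) = Add(-9, Mul(6, k)) (Function('K')(k) = Mul(Add(Add(-3, k), k), 3) = Mul(Add(-3, Mul(2, k)), 3) = Add(-9, Mul(6, k)))
Mul(Function('K')(7), Add(-33, 10)) = Mul(Add(-9, Mul(6, 7)), Add(-33, 10)) = Mul(Add(-9, 42), -23) = Mul(33, -23) = -759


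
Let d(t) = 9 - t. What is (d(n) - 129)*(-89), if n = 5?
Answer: 11125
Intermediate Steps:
(d(n) - 129)*(-89) = ((9 - 1*5) - 129)*(-89) = ((9 - 5) - 129)*(-89) = (4 - 129)*(-89) = -125*(-89) = 11125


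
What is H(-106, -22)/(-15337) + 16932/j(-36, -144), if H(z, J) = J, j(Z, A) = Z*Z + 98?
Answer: 7638728/628817 ≈ 12.148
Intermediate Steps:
j(Z, A) = 98 + Z**2 (j(Z, A) = Z**2 + 98 = 98 + Z**2)
H(-106, -22)/(-15337) + 16932/j(-36, -144) = -22/(-15337) + 16932/(98 + (-36)**2) = -22*(-1/15337) + 16932/(98 + 1296) = 22/15337 + 16932/1394 = 22/15337 + 16932*(1/1394) = 22/15337 + 498/41 = 7638728/628817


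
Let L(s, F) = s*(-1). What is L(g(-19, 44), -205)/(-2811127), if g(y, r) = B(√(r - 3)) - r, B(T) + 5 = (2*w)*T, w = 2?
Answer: -49/2811127 + 4*√41/2811127 ≈ -8.3196e-6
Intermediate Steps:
B(T) = -5 + 4*T (B(T) = -5 + (2*2)*T = -5 + 4*T)
g(y, r) = -5 - r + 4*√(-3 + r) (g(y, r) = (-5 + 4*√(r - 3)) - r = (-5 + 4*√(-3 + r)) - r = -5 - r + 4*√(-3 + r))
L(s, F) = -s
L(g(-19, 44), -205)/(-2811127) = -(-5 - 1*44 + 4*√(-3 + 44))/(-2811127) = -(-5 - 44 + 4*√41)*(-1/2811127) = -(-49 + 4*√41)*(-1/2811127) = (49 - 4*√41)*(-1/2811127) = -49/2811127 + 4*√41/2811127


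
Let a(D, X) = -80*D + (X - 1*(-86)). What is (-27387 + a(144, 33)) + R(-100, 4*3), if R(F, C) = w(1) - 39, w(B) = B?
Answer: -38826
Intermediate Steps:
R(F, C) = -38 (R(F, C) = 1 - 39 = -38)
a(D, X) = 86 + X - 80*D (a(D, X) = -80*D + (X + 86) = -80*D + (86 + X) = 86 + X - 80*D)
(-27387 + a(144, 33)) + R(-100, 4*3) = (-27387 + (86 + 33 - 80*144)) - 38 = (-27387 + (86 + 33 - 11520)) - 38 = (-27387 - 11401) - 38 = -38788 - 38 = -38826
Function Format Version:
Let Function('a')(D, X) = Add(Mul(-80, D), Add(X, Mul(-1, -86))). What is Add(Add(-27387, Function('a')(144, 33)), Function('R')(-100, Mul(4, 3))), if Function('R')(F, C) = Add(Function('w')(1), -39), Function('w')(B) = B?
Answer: -38826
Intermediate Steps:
Function('R')(F, C) = -38 (Function('R')(F, C) = Add(1, -39) = -38)
Function('a')(D, X) = Add(86, X, Mul(-80, D)) (Function('a')(D, X) = Add(Mul(-80, D), Add(X, 86)) = Add(Mul(-80, D), Add(86, X)) = Add(86, X, Mul(-80, D)))
Add(Add(-27387, Function('a')(144, 33)), Function('R')(-100, Mul(4, 3))) = Add(Add(-27387, Add(86, 33, Mul(-80, 144))), -38) = Add(Add(-27387, Add(86, 33, -11520)), -38) = Add(Add(-27387, -11401), -38) = Add(-38788, -38) = -38826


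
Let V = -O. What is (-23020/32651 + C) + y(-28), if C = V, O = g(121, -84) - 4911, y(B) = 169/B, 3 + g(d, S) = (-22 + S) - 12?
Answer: 4594232717/914228 ≈ 5025.3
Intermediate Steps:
g(d, S) = -37 + S (g(d, S) = -3 + ((-22 + S) - 12) = -3 + (-34 + S) = -37 + S)
O = -5032 (O = (-37 - 84) - 4911 = -121 - 4911 = -5032)
V = 5032 (V = -1*(-5032) = 5032)
C = 5032
(-23020/32651 + C) + y(-28) = (-23020/32651 + 5032) + 169/(-28) = (-23020*1/32651 + 5032) + 169*(-1/28) = (-23020/32651 + 5032) - 169/28 = 164276812/32651 - 169/28 = 4594232717/914228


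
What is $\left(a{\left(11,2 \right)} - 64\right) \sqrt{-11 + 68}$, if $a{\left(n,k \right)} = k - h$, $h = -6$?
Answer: $- 56 \sqrt{57} \approx -422.79$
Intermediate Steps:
$a{\left(n,k \right)} = 6 + k$ ($a{\left(n,k \right)} = k - -6 = k + 6 = 6 + k$)
$\left(a{\left(11,2 \right)} - 64\right) \sqrt{-11 + 68} = \left(\left(6 + 2\right) - 64\right) \sqrt{-11 + 68} = \left(8 - 64\right) \sqrt{57} = - 56 \sqrt{57}$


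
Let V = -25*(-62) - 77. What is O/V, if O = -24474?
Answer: -8158/491 ≈ -16.615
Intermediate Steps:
V = 1473 (V = 1550 - 77 = 1473)
O/V = -24474/1473 = -24474*1/1473 = -8158/491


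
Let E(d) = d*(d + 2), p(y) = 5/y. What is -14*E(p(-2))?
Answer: -35/2 ≈ -17.500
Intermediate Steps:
E(d) = d*(2 + d)
-14*E(p(-2)) = -14*5/(-2)*(2 + 5/(-2)) = -14*5*(-1/2)*(2 + 5*(-1/2)) = -(-35)*(2 - 5/2) = -(-35)*(-1)/2 = -14*5/4 = -35/2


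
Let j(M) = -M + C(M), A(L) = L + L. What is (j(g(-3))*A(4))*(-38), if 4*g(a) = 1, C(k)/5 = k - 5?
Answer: 7296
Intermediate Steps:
A(L) = 2*L
C(k) = -25 + 5*k (C(k) = 5*(k - 5) = 5*(-5 + k) = -25 + 5*k)
g(a) = ¼ (g(a) = (¼)*1 = ¼)
j(M) = -25 + 4*M (j(M) = -M + (-25 + 5*M) = -25 + 4*M)
(j(g(-3))*A(4))*(-38) = ((-25 + 4*(¼))*(2*4))*(-38) = ((-25 + 1)*8)*(-38) = -24*8*(-38) = -192*(-38) = 7296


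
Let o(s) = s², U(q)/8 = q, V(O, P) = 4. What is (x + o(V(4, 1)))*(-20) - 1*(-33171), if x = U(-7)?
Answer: 33971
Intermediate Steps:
U(q) = 8*q
x = -56 (x = 8*(-7) = -56)
(x + o(V(4, 1)))*(-20) - 1*(-33171) = (-56 + 4²)*(-20) - 1*(-33171) = (-56 + 16)*(-20) + 33171 = -40*(-20) + 33171 = 800 + 33171 = 33971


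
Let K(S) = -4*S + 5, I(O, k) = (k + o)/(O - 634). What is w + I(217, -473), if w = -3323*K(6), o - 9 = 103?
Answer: 26328490/417 ≈ 63138.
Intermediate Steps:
o = 112 (o = 9 + 103 = 112)
I(O, k) = (112 + k)/(-634 + O) (I(O, k) = (k + 112)/(O - 634) = (112 + k)/(-634 + O))
K(S) = 5 - 4*S
w = 63137 (w = -3323*(5 - 4*6) = -3323*(5 - 24) = -3323*(-19) = 63137)
w + I(217, -473) = 63137 + (112 - 473)/(-634 + 217) = 63137 - 361/(-417) = 63137 - 1/417*(-361) = 63137 + 361/417 = 26328490/417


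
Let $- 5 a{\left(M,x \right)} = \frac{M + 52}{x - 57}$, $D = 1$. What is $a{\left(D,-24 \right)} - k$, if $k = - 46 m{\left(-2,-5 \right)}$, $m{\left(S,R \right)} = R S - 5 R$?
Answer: $\frac{652103}{405} \approx 1610.1$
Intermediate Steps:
$a{\left(M,x \right)} = - \frac{52 + M}{5 \left(-57 + x\right)}$ ($a{\left(M,x \right)} = - \frac{\left(M + 52\right) \frac{1}{x - 57}}{5} = - \frac{\left(52 + M\right) \frac{1}{-57 + x}}{5} = - \frac{\frac{1}{-57 + x} \left(52 + M\right)}{5} = - \frac{52 + M}{5 \left(-57 + x\right)}$)
$m{\left(S,R \right)} = - 5 R + R S$
$k = -1610$ ($k = - 46 \left(- 5 \left(-5 - 2\right)\right) = - 46 \left(\left(-5\right) \left(-7\right)\right) = \left(-46\right) 35 = -1610$)
$a{\left(D,-24 \right)} - k = \frac{-52 - 1}{5 \left(-57 - 24\right)} - -1610 = \frac{-52 - 1}{5 \left(-81\right)} + 1610 = \frac{1}{5} \left(- \frac{1}{81}\right) \left(-53\right) + 1610 = \frac{53}{405} + 1610 = \frac{652103}{405}$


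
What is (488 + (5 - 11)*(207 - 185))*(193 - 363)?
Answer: -60520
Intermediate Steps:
(488 + (5 - 11)*(207 - 185))*(193 - 363) = (488 - 6*22)*(-170) = (488 - 132)*(-170) = 356*(-170) = -60520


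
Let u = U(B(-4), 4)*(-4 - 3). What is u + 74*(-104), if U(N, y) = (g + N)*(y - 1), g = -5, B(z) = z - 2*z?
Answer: -7675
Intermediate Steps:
B(z) = -z
U(N, y) = (-1 + y)*(-5 + N) (U(N, y) = (-5 + N)*(y - 1) = (-5 + N)*(-1 + y) = (-1 + y)*(-5 + N))
u = 21 (u = (5 - (-1)*(-4) - 5*4 - 1*(-4)*4)*(-4 - 3) = (5 - 1*4 - 20 + 4*4)*(-7) = (5 - 4 - 20 + 16)*(-7) = -3*(-7) = 21)
u + 74*(-104) = 21 + 74*(-104) = 21 - 7696 = -7675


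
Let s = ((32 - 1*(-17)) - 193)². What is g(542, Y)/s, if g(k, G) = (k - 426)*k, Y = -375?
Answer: 7859/2592 ≈ 3.0320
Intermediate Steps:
s = 20736 (s = ((32 + 17) - 193)² = (49 - 193)² = (-144)² = 20736)
g(k, G) = k*(-426 + k) (g(k, G) = (-426 + k)*k = k*(-426 + k))
g(542, Y)/s = (542*(-426 + 542))/20736 = (542*116)*(1/20736) = 62872*(1/20736) = 7859/2592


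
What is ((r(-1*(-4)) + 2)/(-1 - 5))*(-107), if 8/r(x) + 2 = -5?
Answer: 107/7 ≈ 15.286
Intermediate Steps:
r(x) = -8/7 (r(x) = 8/(-2 - 5) = 8/(-7) = 8*(-⅐) = -8/7)
((r(-1*(-4)) + 2)/(-1 - 5))*(-107) = ((-8/7 + 2)/(-1 - 5))*(-107) = ((6/7)/(-6))*(-107) = ((6/7)*(-⅙))*(-107) = -⅐*(-107) = 107/7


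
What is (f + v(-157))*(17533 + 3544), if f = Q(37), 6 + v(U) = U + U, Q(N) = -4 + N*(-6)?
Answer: -11508042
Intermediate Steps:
Q(N) = -4 - 6*N
v(U) = -6 + 2*U (v(U) = -6 + (U + U) = -6 + 2*U)
f = -226 (f = -4 - 6*37 = -4 - 222 = -226)
(f + v(-157))*(17533 + 3544) = (-226 + (-6 + 2*(-157)))*(17533 + 3544) = (-226 + (-6 - 314))*21077 = (-226 - 320)*21077 = -546*21077 = -11508042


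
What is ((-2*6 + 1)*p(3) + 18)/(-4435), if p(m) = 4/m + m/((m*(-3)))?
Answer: -7/4435 ≈ -0.0015784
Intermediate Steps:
p(m) = -⅓ + 4/m (p(m) = 4/m + m/((-3*m)) = 4/m + m*(-1/(3*m)) = 4/m - ⅓ = -⅓ + 4/m)
((-2*6 + 1)*p(3) + 18)/(-4435) = ((-2*6 + 1)*((⅓)*(12 - 1*3)/3) + 18)/(-4435) = ((-12 + 1)*((⅓)*(⅓)*(12 - 3)) + 18)*(-1/4435) = (-11*9/(3*3) + 18)*(-1/4435) = (-11*1 + 18)*(-1/4435) = (-11 + 18)*(-1/4435) = 7*(-1/4435) = -7/4435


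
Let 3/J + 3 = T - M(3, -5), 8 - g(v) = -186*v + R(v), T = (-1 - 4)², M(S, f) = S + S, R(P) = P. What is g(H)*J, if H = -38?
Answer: -10533/8 ≈ -1316.6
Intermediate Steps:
M(S, f) = 2*S
T = 25 (T = (-5)² = 25)
g(v) = 8 + 185*v (g(v) = 8 - (-186*v + v) = 8 - (-185)*v = 8 + 185*v)
J = 3/16 (J = 3/(-3 + (25 - 2*3)) = 3/(-3 + (25 - 1*6)) = 3/(-3 + (25 - 6)) = 3/(-3 + 19) = 3/16 ≈ 0.18750)
g(H)*J = (8 + 185*(-38))*(3/16) = (8 - 7030)*(3/16) = -7022*3/16 = -10533/8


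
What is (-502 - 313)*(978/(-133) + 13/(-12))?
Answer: 10973975/1596 ≈ 6875.9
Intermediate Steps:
(-502 - 313)*(978/(-133) + 13/(-12)) = -815*(978*(-1/133) + 13*(-1/12)) = -815*(-978/133 - 13/12) = -815*(-13465/1596) = 10973975/1596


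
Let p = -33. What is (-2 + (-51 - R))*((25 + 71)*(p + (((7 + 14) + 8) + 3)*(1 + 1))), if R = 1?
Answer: -160704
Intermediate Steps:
(-2 + (-51 - R))*((25 + 71)*(p + (((7 + 14) + 8) + 3)*(1 + 1))) = (-2 + (-51 - 1*1))*((25 + 71)*(-33 + (((7 + 14) + 8) + 3)*(1 + 1))) = (-2 + (-51 - 1))*(96*(-33 + ((21 + 8) + 3)*2)) = (-2 - 52)*(96*(-33 + (29 + 3)*2)) = -5184*(-33 + 32*2) = -5184*(-33 + 64) = -5184*31 = -54*2976 = -160704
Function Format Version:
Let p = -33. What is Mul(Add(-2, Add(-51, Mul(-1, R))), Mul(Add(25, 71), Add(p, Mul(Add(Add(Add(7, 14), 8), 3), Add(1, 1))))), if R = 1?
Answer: -160704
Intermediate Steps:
Mul(Add(-2, Add(-51, Mul(-1, R))), Mul(Add(25, 71), Add(p, Mul(Add(Add(Add(7, 14), 8), 3), Add(1, 1))))) = Mul(Add(-2, Add(-51, Mul(-1, 1))), Mul(Add(25, 71), Add(-33, Mul(Add(Add(Add(7, 14), 8), 3), Add(1, 1))))) = Mul(Add(-2, Add(-51, -1)), Mul(96, Add(-33, Mul(Add(Add(21, 8), 3), 2)))) = Mul(Add(-2, -52), Mul(96, Add(-33, Mul(Add(29, 3), 2)))) = Mul(-54, Mul(96, Add(-33, Mul(32, 2)))) = Mul(-54, Mul(96, Add(-33, 64))) = Mul(-54, Mul(96, 31)) = Mul(-54, 2976) = -160704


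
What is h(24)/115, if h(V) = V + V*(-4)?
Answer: -72/115 ≈ -0.62609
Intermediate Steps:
h(V) = -3*V (h(V) = V - 4*V = -3*V)
h(24)/115 = -3*24/115 = -72*1/115 = -72/115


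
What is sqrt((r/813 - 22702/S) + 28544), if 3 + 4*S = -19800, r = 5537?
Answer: sqrt(91378965417863389)/1788871 ≈ 168.98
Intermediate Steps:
S = -19803/4 (S = -3/4 + (1/4)*(-19800) = -3/4 - 4950 = -19803/4 ≈ -4950.8)
sqrt((r/813 - 22702/S) + 28544) = sqrt((5537/813 - 22702/(-19803/4)) + 28544) = sqrt((5537*(1/813) - 22702*(-4/19803)) + 28544) = sqrt((5537/813 + 90808/19803) + 28544) = sqrt(20386235/1788871 + 28544) = sqrt(51081920059/1788871) = sqrt(91378965417863389)/1788871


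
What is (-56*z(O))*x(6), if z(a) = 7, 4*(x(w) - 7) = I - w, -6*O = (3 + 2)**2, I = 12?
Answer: -3332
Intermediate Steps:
O = -25/6 (O = -(3 + 2)**2/6 = -1/6*5**2 = -1/6*25 = -25/6 ≈ -4.1667)
x(w) = 10 - w/4 (x(w) = 7 + (12 - w)/4 = 7 + (3 - w/4) = 10 - w/4)
(-56*z(O))*x(6) = (-56*7)*(10 - 1/4*6) = -392*(10 - 3/2) = -392*17/2 = -3332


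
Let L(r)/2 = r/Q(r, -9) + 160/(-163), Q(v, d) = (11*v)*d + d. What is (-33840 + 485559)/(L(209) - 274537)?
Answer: -762072538950/463160991917 ≈ -1.6454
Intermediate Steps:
Q(v, d) = d + 11*d*v (Q(v, d) = 11*d*v + d = d + 11*d*v)
L(r) = -320/163 + 2*r/(-9 - 99*r) (L(r) = 2*(r/((-9*(1 + 11*r))) + 160/(-163)) = 2*(r/(-9 - 99*r) + 160*(-1/163)) = 2*(r/(-9 - 99*r) - 160/163) = 2*(-160/163 + r/(-9 - 99*r)) = -320/163 + 2*r/(-9 - 99*r))
(-33840 + 485559)/(L(209) - 274537) = (-33840 + 485559)/(2*(1440 + 16003*209)/(1467*(-1 - 11*209)) - 274537) = 451719/(2*(1440 + 3344627)/(1467*(-1 - 2299)) - 274537) = 451719/((2/1467)*3346067/(-2300) - 274537) = 451719/((2/1467)*(-1/2300)*3346067 - 274537) = 451719/(-3346067/1687050 - 274537) = 451719/(-463160991917/1687050) = 451719*(-1687050/463160991917) = -762072538950/463160991917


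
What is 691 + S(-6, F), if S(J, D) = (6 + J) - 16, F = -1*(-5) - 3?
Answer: 675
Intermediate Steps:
F = 2 (F = 5 - 3 = 2)
S(J, D) = -10 + J
691 + S(-6, F) = 691 + (-10 - 6) = 691 - 16 = 675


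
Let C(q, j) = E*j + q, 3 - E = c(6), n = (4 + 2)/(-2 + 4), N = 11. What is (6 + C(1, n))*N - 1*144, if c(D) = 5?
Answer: -133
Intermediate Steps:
n = 3 (n = 6/2 = 6*(½) = 3)
E = -2 (E = 3 - 1*5 = 3 - 5 = -2)
C(q, j) = q - 2*j (C(q, j) = -2*j + q = q - 2*j)
(6 + C(1, n))*N - 1*144 = (6 + (1 - 2*3))*11 - 1*144 = (6 + (1 - 6))*11 - 144 = (6 - 5)*11 - 144 = 1*11 - 144 = 11 - 144 = -133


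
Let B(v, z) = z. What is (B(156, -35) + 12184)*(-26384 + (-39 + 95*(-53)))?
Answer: -382183242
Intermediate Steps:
(B(156, -35) + 12184)*(-26384 + (-39 + 95*(-53))) = (-35 + 12184)*(-26384 + (-39 + 95*(-53))) = 12149*(-26384 + (-39 - 5035)) = 12149*(-26384 - 5074) = 12149*(-31458) = -382183242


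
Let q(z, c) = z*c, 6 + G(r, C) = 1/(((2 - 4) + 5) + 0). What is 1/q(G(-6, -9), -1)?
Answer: 3/17 ≈ 0.17647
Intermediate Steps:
G(r, C) = -17/3 (G(r, C) = -6 + 1/(((2 - 4) + 5) + 0) = -6 + 1/((-2 + 5) + 0) = -6 + 1/(3 + 0) = -6 + 1/3 = -6 + ⅓ = -17/3)
q(z, c) = c*z
1/q(G(-6, -9), -1) = 1/(-1*(-17/3)) = 1/(17/3) = 3/17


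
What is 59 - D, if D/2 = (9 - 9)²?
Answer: 59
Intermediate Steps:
D = 0 (D = 2*(9 - 9)² = 2*0² = 2*0 = 0)
59 - D = 59 - 1*0 = 59 + 0 = 59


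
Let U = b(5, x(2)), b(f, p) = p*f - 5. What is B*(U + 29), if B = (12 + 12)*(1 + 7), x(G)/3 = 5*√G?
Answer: 4608 + 14400*√2 ≈ 24973.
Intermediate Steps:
x(G) = 15*√G (x(G) = 3*(5*√G) = 15*√G)
B = 192 (B = 24*8 = 192)
b(f, p) = -5 + f*p (b(f, p) = f*p - 5 = -5 + f*p)
U = -5 + 75*√2 (U = -5 + 5*(15*√2) = -5 + 75*√2 ≈ 101.07)
B*(U + 29) = 192*((-5 + 75*√2) + 29) = 192*(24 + 75*√2) = 4608 + 14400*√2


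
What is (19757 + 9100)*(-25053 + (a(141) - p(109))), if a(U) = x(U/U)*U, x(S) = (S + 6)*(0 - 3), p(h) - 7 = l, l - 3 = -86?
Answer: -806206866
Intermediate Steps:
l = -83 (l = 3 - 86 = -83)
p(h) = -76 (p(h) = 7 - 83 = -76)
x(S) = -18 - 3*S (x(S) = (6 + S)*(-3) = -18 - 3*S)
a(U) = -21*U (a(U) = (-18 - 3*U/U)*U = (-18 - 3*1)*U = (-18 - 3)*U = -21*U)
(19757 + 9100)*(-25053 + (a(141) - p(109))) = (19757 + 9100)*(-25053 + (-21*141 - 1*(-76))) = 28857*(-25053 + (-2961 + 76)) = 28857*(-25053 - 2885) = 28857*(-27938) = -806206866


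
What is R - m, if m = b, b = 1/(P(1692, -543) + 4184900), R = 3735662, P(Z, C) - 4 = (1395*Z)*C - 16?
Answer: 4772232490602585/1277479732 ≈ 3.7357e+6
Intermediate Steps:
P(Z, C) = -12 + 1395*C*Z (P(Z, C) = 4 + ((1395*Z)*C - 16) = 4 + (1395*C*Z - 16) = 4 + (-16 + 1395*C*Z) = -12 + 1395*C*Z)
b = -1/1277479732 (b = 1/((-12 + 1395*(-543)*1692) + 4184900) = 1/((-12 - 1281664620) + 4184900) = 1/(-1281664632 + 4184900) = 1/(-1277479732) = -1/1277479732 ≈ -7.8279e-10)
m = -1/1277479732 ≈ -7.8279e-10
R - m = 3735662 - 1*(-1/1277479732) = 3735662 + 1/1277479732 = 4772232490602585/1277479732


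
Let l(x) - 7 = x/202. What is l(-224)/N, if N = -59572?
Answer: -595/6016772 ≈ -9.8890e-5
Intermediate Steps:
l(x) = 7 + x/202
l(-224)/N = (7 + (1/202)*(-224))/(-59572) = (7 - 112/101)*(-1/59572) = (595/101)*(-1/59572) = -595/6016772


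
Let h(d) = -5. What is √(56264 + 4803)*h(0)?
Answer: -5*√61067 ≈ -1235.6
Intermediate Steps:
√(56264 + 4803)*h(0) = √(56264 + 4803)*(-5) = √61067*(-5) = -5*√61067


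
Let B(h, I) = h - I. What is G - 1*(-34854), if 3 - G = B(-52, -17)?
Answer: 34892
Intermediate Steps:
G = 38 (G = 3 - (-52 - 1*(-17)) = 3 - (-52 + 17) = 3 - 1*(-35) = 3 + 35 = 38)
G - 1*(-34854) = 38 - 1*(-34854) = 38 + 34854 = 34892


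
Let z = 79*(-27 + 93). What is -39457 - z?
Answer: -44671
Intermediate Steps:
z = 5214 (z = 79*66 = 5214)
-39457 - z = -39457 - 1*5214 = -39457 - 5214 = -44671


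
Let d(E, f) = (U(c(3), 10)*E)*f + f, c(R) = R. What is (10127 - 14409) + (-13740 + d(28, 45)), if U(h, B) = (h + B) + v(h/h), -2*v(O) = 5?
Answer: -4747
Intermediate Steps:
v(O) = -5/2 (v(O) = -1/2*5 = -5/2)
U(h, B) = -5/2 + B + h (U(h, B) = (h + B) - 5/2 = (B + h) - 5/2 = -5/2 + B + h)
d(E, f) = f + 21*E*f/2 (d(E, f) = ((-5/2 + 10 + 3)*E)*f + f = (21*E/2)*f + f = 21*E*f/2 + f = f + 21*E*f/2)
(10127 - 14409) + (-13740 + d(28, 45)) = (10127 - 14409) + (-13740 + (1/2)*45*(2 + 21*28)) = -4282 + (-13740 + (1/2)*45*(2 + 588)) = -4282 + (-13740 + (1/2)*45*590) = -4282 + (-13740 + 13275) = -4282 - 465 = -4747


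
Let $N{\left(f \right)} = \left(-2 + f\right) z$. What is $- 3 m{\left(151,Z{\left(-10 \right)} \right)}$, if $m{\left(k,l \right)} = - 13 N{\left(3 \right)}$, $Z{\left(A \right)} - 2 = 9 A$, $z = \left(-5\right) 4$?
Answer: $-780$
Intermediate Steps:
$z = -20$
$N{\left(f \right)} = 40 - 20 f$ ($N{\left(f \right)} = \left(-2 + f\right) \left(-20\right) = 40 - 20 f$)
$Z{\left(A \right)} = 2 + 9 A$
$m{\left(k,l \right)} = 260$ ($m{\left(k,l \right)} = - 13 \left(40 - 60\right) = \left(-13\right) \left(-20\right) = 260$)
$- 3 m{\left(151,Z{\left(-10 \right)} \right)} = \left(-3\right) 260 = -780$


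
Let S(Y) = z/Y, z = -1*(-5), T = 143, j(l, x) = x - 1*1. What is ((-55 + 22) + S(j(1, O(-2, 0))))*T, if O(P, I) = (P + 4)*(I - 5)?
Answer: -4784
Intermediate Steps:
O(P, I) = (-5 + I)*(4 + P) (O(P, I) = (4 + P)*(-5 + I) = (-5 + I)*(4 + P))
j(l, x) = -1 + x (j(l, x) = x - 1 = -1 + x)
z = 5
S(Y) = 5/Y
((-55 + 22) + S(j(1, O(-2, 0))))*T = ((-55 + 22) + 5/(-1 + (-20 - 5*(-2) + 4*0 + 0*(-2))))*143 = (-33 + 5/(-1 + (-20 + 10 + 0 + 0)))*143 = (-33 + 5/(-1 - 10))*143 = (-33 + 5/(-11))*143 = (-33 + 5*(-1/11))*143 = (-33 - 5/11)*143 = -368/11*143 = -4784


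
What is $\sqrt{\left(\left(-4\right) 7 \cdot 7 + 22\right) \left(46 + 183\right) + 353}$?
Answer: $i \sqrt{39493} \approx 198.73 i$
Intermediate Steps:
$\sqrt{\left(\left(-4\right) 7 \cdot 7 + 22\right) \left(46 + 183\right) + 353} = \sqrt{\left(\left(-28\right) 7 + 22\right) 229 + 353} = \sqrt{\left(-196 + 22\right) 229 + 353} = \sqrt{\left(-174\right) 229 + 353} = \sqrt{-39846 + 353} = \sqrt{-39493} = i \sqrt{39493}$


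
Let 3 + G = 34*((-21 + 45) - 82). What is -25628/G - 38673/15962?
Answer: 332694961/31524950 ≈ 10.553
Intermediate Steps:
G = -1975 (G = -3 + 34*((-21 + 45) - 82) = -3 + 34*(24 - 82) = -3 + 34*(-58) = -3 - 1972 = -1975)
-25628/G - 38673/15962 = -25628/(-1975) - 38673/15962 = -25628*(-1/1975) - 38673*1/15962 = 25628/1975 - 38673/15962 = 332694961/31524950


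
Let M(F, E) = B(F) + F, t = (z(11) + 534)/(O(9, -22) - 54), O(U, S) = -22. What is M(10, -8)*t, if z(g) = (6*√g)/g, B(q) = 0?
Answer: -1335/19 - 15*√11/209 ≈ -70.501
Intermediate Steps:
z(g) = 6/√g
t = -267/38 - 3*√11/418 (t = (6/√11 + 534)/(-22 - 54) = (6*(√11/11) + 534)/(-76) = (6*√11/11 + 534)*(-1/76) = (534 + 6*√11/11)*(-1/76) = -267/38 - 3*√11/418 ≈ -7.0501)
M(F, E) = F (M(F, E) = 0 + F = F)
M(10, -8)*t = 10*(-267/38 - 3*√11/418) = -1335/19 - 15*√11/209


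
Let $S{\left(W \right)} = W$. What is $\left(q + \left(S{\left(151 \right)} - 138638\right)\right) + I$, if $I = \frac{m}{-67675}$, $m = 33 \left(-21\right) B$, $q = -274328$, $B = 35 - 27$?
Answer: $- \frac{27937249581}{67675} \approx -4.1282 \cdot 10^{5}$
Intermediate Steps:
$B = 8$
$m = -5544$ ($m = 33 \left(-21\right) 8 = \left(-693\right) 8 = -5544$)
$I = \frac{5544}{67675}$ ($I = - \frac{5544}{-67675} = \left(-5544\right) \left(- \frac{1}{67675}\right) = \frac{5544}{67675} \approx 0.081921$)
$\left(q + \left(S{\left(151 \right)} - 138638\right)\right) + I = \left(-274328 + \left(151 - 138638\right)\right) + \frac{5544}{67675} = \left(-274328 - 138487\right) + \frac{5544}{67675} = -412815 + \frac{5544}{67675} = - \frac{27937249581}{67675}$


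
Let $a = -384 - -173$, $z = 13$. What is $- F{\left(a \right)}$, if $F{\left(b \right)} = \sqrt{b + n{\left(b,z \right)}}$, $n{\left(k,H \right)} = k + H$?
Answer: $- i \sqrt{409} \approx - 20.224 i$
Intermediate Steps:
$n{\left(k,H \right)} = H + k$
$a = -211$ ($a = -384 + 173 = -211$)
$F{\left(b \right)} = \sqrt{13 + 2 b}$ ($F{\left(b \right)} = \sqrt{b + \left(13 + b\right)} = \sqrt{13 + 2 b}$)
$- F{\left(a \right)} = - \sqrt{13 + 2 \left(-211\right)} = - \sqrt{13 - 422} = - \sqrt{-409} = - i \sqrt{409}$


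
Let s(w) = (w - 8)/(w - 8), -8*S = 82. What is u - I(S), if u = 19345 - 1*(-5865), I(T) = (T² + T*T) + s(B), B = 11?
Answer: 199991/8 ≈ 24999.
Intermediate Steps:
S = -41/4 (S = -⅛*82 = -41/4 ≈ -10.250)
s(w) = 1 (s(w) = (-8 + w)/(-8 + w) = 1)
I(T) = 1 + 2*T² (I(T) = (T² + T*T) + 1 = (T² + T²) + 1 = 2*T² + 1 = 1 + 2*T²)
u = 25210 (u = 19345 + 5865 = 25210)
u - I(S) = 25210 - (1 + 2*(-41/4)²) = 25210 - (1 + 2*(1681/16)) = 25210 - (1 + 1681/8) = 25210 - 1*1689/8 = 25210 - 1689/8 = 199991/8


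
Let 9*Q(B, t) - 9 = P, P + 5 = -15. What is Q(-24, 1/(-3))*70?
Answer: -770/9 ≈ -85.556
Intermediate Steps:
P = -20 (P = -5 - 15 = -20)
Q(B, t) = -11/9 (Q(B, t) = 1 + (⅑)*(-20) = 1 - 20/9 = -11/9)
Q(-24, 1/(-3))*70 = -11/9*70 = -770/9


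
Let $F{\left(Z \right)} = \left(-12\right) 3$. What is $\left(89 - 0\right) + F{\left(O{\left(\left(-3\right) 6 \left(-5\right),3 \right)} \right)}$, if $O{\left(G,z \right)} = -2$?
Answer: $53$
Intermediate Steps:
$F{\left(Z \right)} = -36$
$\left(89 - 0\right) + F{\left(O{\left(\left(-3\right) 6 \left(-5\right),3 \right)} \right)} = \left(89 - 0\right) - 36 = \left(89 + 0\right) - 36 = 89 - 36 = 53$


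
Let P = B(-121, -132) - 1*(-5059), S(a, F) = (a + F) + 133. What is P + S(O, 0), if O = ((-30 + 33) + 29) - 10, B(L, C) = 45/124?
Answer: 646581/124 ≈ 5214.4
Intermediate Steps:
B(L, C) = 45/124 (B(L, C) = 45*(1/124) = 45/124)
O = 22 (O = (3 + 29) - 10 = 32 - 10 = 22)
S(a, F) = 133 + F + a (S(a, F) = (F + a) + 133 = 133 + F + a)
P = 627361/124 (P = 45/124 - 1*(-5059) = 45/124 + 5059 = 627361/124 ≈ 5059.4)
P + S(O, 0) = 627361/124 + (133 + 0 + 22) = 627361/124 + 155 = 646581/124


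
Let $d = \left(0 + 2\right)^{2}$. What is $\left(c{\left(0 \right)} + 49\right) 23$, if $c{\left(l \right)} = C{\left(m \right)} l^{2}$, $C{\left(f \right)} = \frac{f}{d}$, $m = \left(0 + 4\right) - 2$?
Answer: $1127$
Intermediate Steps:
$d = 4$ ($d = 2^{2} = 4$)
$m = 2$ ($m = 4 - 2 = 2$)
$C{\left(f \right)} = \frac{f}{4}$
$c{\left(l \right)} = \frac{l^{2}}{2}$ ($c{\left(l \right)} = \frac{1}{4} \cdot 2 l^{2} = \frac{l^{2}}{2}$)
$\left(c{\left(0 \right)} + 49\right) 23 = \left(\frac{0^{2}}{2} + 49\right) 23 = \left(\frac{1}{2} \cdot 0 + 49\right) 23 = \left(0 + 49\right) 23 = 49 \cdot 23 = 1127$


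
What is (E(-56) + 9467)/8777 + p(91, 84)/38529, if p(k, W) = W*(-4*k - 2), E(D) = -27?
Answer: 10430408/37574337 ≈ 0.27759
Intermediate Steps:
p(k, W) = W*(-2 - 4*k)
(E(-56) + 9467)/8777 + p(91, 84)/38529 = (-27 + 9467)/8777 - 2*84*(1 + 2*91)/38529 = 9440*(1/8777) - 2*84*(1 + 182)*(1/38529) = 9440/8777 - 2*84*183*(1/38529) = 9440/8777 - 30744*1/38529 = 9440/8777 - 3416/4281 = 10430408/37574337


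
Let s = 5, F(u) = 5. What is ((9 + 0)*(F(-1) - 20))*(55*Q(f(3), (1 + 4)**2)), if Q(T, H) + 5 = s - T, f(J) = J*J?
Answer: 66825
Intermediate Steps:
f(J) = J**2
Q(T, H) = -T (Q(T, H) = -5 + (5 - T) = -T)
((9 + 0)*(F(-1) - 20))*(55*Q(f(3), (1 + 4)**2)) = ((9 + 0)*(5 - 20))*(55*(-1*3**2)) = (9*(-15))*(55*(-1*9)) = -7425*(-9) = -135*(-495) = 66825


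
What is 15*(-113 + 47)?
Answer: -990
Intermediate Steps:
15*(-113 + 47) = 15*(-66) = -990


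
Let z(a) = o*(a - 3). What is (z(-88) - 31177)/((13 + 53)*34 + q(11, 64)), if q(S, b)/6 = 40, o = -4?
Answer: -10271/828 ≈ -12.405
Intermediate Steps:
q(S, b) = 240 (q(S, b) = 6*40 = 240)
z(a) = 12 - 4*a (z(a) = -4*(a - 3) = -4*(-3 + a) = 12 - 4*a)
(z(-88) - 31177)/((13 + 53)*34 + q(11, 64)) = ((12 - 4*(-88)) - 31177)/((13 + 53)*34 + 240) = ((12 + 352) - 31177)/(66*34 + 240) = (364 - 31177)/(2244 + 240) = -30813/2484 = -30813*1/2484 = -10271/828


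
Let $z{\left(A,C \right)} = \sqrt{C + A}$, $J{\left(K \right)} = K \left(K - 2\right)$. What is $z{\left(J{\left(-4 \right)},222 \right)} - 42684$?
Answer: $-42684 + \sqrt{246} \approx -42668.0$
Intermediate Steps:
$J{\left(K \right)} = K \left(-2 + K\right)$
$z{\left(A,C \right)} = \sqrt{A + C}$
$z{\left(J{\left(-4 \right)},222 \right)} - 42684 = \sqrt{- 4 \left(-2 - 4\right) + 222} - 42684 = \sqrt{\left(-4\right) \left(-6\right) + 222} - 42684 = \sqrt{24 + 222} - 42684 = \sqrt{246} - 42684 = -42684 + \sqrt{246}$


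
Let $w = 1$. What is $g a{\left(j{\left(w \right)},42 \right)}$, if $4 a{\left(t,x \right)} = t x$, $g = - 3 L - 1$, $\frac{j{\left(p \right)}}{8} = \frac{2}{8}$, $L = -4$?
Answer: $231$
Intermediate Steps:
$j{\left(p \right)} = 2$ ($j{\left(p \right)} = 8 \cdot \frac{2}{8} = 8 \cdot 2 \cdot \frac{1}{8} = 8 \cdot \frac{1}{4} = 2$)
$g = 11$ ($g = \left(-3\right) \left(-4\right) - 1 = 12 - 1 = 11$)
$a{\left(t,x \right)} = \frac{t x}{4}$
$g a{\left(j{\left(w \right)},42 \right)} = 11 \cdot \frac{1}{4} \cdot 2 \cdot 42 = 11 \cdot 21 = 231$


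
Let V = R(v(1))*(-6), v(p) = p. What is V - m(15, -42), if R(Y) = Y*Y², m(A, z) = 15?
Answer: -21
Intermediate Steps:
R(Y) = Y³
V = -6 (V = 1³*(-6) = 1*(-6) = -6)
V - m(15, -42) = -6 - 1*15 = -6 - 15 = -21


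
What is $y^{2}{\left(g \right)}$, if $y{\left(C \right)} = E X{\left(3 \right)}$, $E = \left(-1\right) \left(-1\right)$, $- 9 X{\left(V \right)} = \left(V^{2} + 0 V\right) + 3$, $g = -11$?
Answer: $\frac{16}{9} \approx 1.7778$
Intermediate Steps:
$X{\left(V \right)} = - \frac{1}{3} - \frac{V^{2}}{9}$ ($X{\left(V \right)} = - \frac{\left(V^{2} + 0 V\right) + 3}{9} = - \frac{\left(V^{2} + 0\right) + 3}{9} = - \frac{V^{2} + 3}{9} = - \frac{3 + V^{2}}{9} = - \frac{1}{3} - \frac{V^{2}}{9}$)
$E = 1$
$y{\left(C \right)} = - \frac{4}{3}$ ($y{\left(C \right)} = 1 \left(- \frac{1}{3} - \frac{3^{2}}{9}\right) = 1 \left(- \frac{1}{3} - 1\right) = 1 \left(- \frac{4}{3}\right) = - \frac{4}{3}$)
$y^{2}{\left(g \right)} = \left(- \frac{4}{3}\right)^{2} = \frac{16}{9}$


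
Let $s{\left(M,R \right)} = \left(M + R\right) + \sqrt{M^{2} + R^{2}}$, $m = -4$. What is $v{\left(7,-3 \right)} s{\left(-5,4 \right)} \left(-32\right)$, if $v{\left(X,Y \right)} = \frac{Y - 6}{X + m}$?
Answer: $-96 + 96 \sqrt{41} \approx 518.7$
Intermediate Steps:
$v{\left(X,Y \right)} = \frac{-6 + Y}{-4 + X}$ ($v{\left(X,Y \right)} = \frac{Y - 6}{X - 4} = \frac{-6 + Y}{-4 + X}$)
$s{\left(M,R \right)} = M + R + \sqrt{M^{2} + R^{2}}$
$v{\left(7,-3 \right)} s{\left(-5,4 \right)} \left(-32\right) = \frac{-6 - 3}{-4 + 7} \left(-5 + 4 + \sqrt{\left(-5\right)^{2} + 4^{2}}\right) \left(-32\right) = \frac{1}{3} \left(-9\right) \left(-5 + 4 + \sqrt{25 + 16}\right) \left(-32\right) = \frac{1}{3} \left(-9\right) \left(-5 + 4 + \sqrt{41}\right) \left(-32\right) = - 3 \left(-1 + \sqrt{41}\right) \left(-32\right) = \left(3 - 3 \sqrt{41}\right) \left(-32\right) = -96 + 96 \sqrt{41}$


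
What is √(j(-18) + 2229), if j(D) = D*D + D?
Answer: 13*√15 ≈ 50.349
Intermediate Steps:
j(D) = D + D² (j(D) = D² + D = D + D²)
√(j(-18) + 2229) = √(-18*(1 - 18) + 2229) = √(-18*(-17) + 2229) = √(306 + 2229) = √2535 = 13*√15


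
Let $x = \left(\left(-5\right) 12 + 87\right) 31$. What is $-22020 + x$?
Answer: $-21183$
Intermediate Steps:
$x = 837$ ($x = \left(-60 + 87\right) 31 = 27 \cdot 31 = 837$)
$-22020 + x = -22020 + 837 = -21183$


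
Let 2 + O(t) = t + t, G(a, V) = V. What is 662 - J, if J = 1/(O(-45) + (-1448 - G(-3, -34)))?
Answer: 996973/1506 ≈ 662.00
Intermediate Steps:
O(t) = -2 + 2*t (O(t) = -2 + (t + t) = -2 + 2*t)
J = -1/1506 (J = 1/((-2 + 2*(-45)) + (-1448 - 1*(-34))) = 1/((-2 - 90) + (-1448 + 34)) = 1/(-92 - 1414) = 1/(-1506) = -1/1506 ≈ -0.00066401)
662 - J = 662 - 1*(-1/1506) = 662 + 1/1506 = 996973/1506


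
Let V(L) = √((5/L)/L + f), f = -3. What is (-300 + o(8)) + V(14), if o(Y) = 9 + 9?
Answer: -282 + I*√583/14 ≈ -282.0 + 1.7247*I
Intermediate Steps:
V(L) = √(-3 + 5/L²) (V(L) = √((5/L)/L - 3) = √(5/L² - 3) = √(-3 + 5/L²))
o(Y) = 18
(-300 + o(8)) + V(14) = (-300 + 18) + √(-3 + 5/14²) = -282 + √(-3 + 5*(1/196)) = -282 + √(-3 + 5/196) = -282 + √(-583/196) = -282 + I*√583/14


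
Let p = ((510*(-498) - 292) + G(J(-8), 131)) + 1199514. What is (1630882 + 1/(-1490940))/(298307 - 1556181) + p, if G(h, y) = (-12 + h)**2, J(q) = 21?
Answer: 1772870182562674801/1875414661560 ≈ 9.4532e+5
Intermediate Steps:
p = 945323 (p = ((510*(-498) - 292) + (-12 + 21)**2) + 1199514 = ((-253980 - 292) + 9**2) + 1199514 = (-254272 + 81) + 1199514 = -254191 + 1199514 = 945323)
(1630882 + 1/(-1490940))/(298307 - 1556181) + p = (1630882 + 1/(-1490940))/(298307 - 1556181) + 945323 = (1630882 - 1/1490940)/(-1257874) + 945323 = (2431547209079/1490940)*(-1/1257874) + 945323 = -2431547209079/1875414661560 + 945323 = 1772870182562674801/1875414661560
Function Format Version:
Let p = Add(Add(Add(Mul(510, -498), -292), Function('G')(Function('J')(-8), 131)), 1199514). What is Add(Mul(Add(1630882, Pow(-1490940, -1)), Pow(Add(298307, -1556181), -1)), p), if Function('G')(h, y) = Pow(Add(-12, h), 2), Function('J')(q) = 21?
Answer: Rational(1772870182562674801, 1875414661560) ≈ 9.4532e+5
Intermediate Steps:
p = 945323 (p = Add(Add(Add(Mul(510, -498), -292), Pow(Add(-12, 21), 2)), 1199514) = Add(Add(Add(-253980, -292), Pow(9, 2)), 1199514) = Add(Add(-254272, 81), 1199514) = Add(-254191, 1199514) = 945323)
Add(Mul(Add(1630882, Pow(-1490940, -1)), Pow(Add(298307, -1556181), -1)), p) = Add(Mul(Add(1630882, Pow(-1490940, -1)), Pow(Add(298307, -1556181), -1)), 945323) = Add(Mul(Add(1630882, Rational(-1, 1490940)), Pow(-1257874, -1)), 945323) = Add(Mul(Rational(2431547209079, 1490940), Rational(-1, 1257874)), 945323) = Add(Rational(-2431547209079, 1875414661560), 945323) = Rational(1772870182562674801, 1875414661560)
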